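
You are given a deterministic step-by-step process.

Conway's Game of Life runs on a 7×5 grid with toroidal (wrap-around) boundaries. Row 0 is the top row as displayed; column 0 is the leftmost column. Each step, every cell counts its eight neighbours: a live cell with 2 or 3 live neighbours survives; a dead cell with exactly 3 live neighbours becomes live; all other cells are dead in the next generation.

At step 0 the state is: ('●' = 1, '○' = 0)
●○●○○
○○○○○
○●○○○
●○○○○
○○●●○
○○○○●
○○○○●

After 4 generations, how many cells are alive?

k=0  ●○●○○
○○○○○
○●○○○
●○○○○
○○●●○
○○○○●
○○○○●
k=1  ○○○○○
○●○○○
○○○○○
○●●○○
○○○●●
○○○○●
●○○●●
k=2  ●○○○●
○○○○○
○●●○○
○○●●○
●○●●●
○○○○○
●○○●●
k=3  ●○○●○
●●○○○
○●●●○
●○○○○
○●●○●
○●●○○
●○○●○
k=4  ●○●○○
●○○●○
○○●○●
●○○○●
○○●●○
○○○○●
●○○●○

13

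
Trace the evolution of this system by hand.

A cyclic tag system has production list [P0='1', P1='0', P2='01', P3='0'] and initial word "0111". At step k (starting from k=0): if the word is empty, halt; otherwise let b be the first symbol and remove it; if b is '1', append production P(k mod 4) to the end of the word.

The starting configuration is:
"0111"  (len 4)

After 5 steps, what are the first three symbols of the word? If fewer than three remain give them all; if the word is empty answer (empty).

010

t=0: "0111"  (len 4)
t=1: "111"  (len 3)
t=2: "110"  (len 3)
t=3: "1001"  (len 4)
t=4: "0010"  (len 4)
t=5: "010"  (len 3)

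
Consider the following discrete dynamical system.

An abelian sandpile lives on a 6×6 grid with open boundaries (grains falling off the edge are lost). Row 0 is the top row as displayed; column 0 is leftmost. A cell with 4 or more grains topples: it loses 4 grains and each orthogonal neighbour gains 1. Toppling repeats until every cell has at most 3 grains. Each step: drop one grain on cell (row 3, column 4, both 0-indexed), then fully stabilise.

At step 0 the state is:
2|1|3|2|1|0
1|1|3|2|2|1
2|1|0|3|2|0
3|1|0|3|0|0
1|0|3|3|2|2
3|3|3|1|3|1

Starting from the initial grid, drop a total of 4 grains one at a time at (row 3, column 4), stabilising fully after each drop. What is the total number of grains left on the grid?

gen 0: 2|1|3|2|1|0
1|1|3|2|2|1
2|1|0|3|2|0
3|1|0|3|0|0
1|0|3|3|2|2
3|3|3|1|3|1
gen 1: 2|1|3|2|1|0
1|1|3|2|2|1
2|1|0|3|2|0
3|1|0|3|1|0
1|0|3|3|2|2
3|3|3|1|3|1
gen 2: 2|1|3|2|1|0
1|1|3|2|2|1
2|1|0|3|2|0
3|1|0|3|2|0
1|0|3|3|2|2
3|3|3|1|3|1
gen 3: 2|1|3|2|1|0
1|1|3|2|2|1
2|1|0|3|2|0
3|1|0|3|3|0
1|0|3|3|2|2
3|3|3|1|3|1
gen 4: 2|1|3|2|1|0
1|1|3|3|3|1
2|1|1|1|0|1
3|1|2|2|3|1
2|2|1|3|1|3
0|1|2|0|1|2

57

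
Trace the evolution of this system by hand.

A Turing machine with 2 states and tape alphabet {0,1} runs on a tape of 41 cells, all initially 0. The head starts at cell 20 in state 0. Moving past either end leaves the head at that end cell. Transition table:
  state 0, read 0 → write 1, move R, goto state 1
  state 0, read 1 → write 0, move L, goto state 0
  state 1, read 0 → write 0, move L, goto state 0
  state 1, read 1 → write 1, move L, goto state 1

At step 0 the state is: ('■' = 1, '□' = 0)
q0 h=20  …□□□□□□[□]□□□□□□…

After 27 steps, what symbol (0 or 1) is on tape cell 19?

0) q0 h=20  …□□□□□□[□]□□□□□□…
1) q1 h=21  …□□□□□■[□]□□□□□□…
2) q0 h=20  …□□□□□□[■]□□□□□□…
3) q0 h=19  …□□□□□□[□]□□□□□□…
4) q1 h=20  …□□□□□■[□]□□□□□□…
5) q0 h=19  …□□□□□□[■]□□□□□□…
6) q0 h=18  …□□□□□□[□]□□□□□□…
7) q1 h=19  …□□□□□■[□]□□□□□□…
8) q0 h=18  …□□□□□□[■]□□□□□□…
9) q0 h=17  …□□□□□□[□]□□□□□□…
10) q1 h=18  …□□□□□■[□]□□□□□□…
11) q0 h=17  …□□□□□□[■]□□□□□□…
12) q0 h=16  …□□□□□□[□]□□□□□□…
13) q1 h=17  …□□□□□■[□]□□□□□□…
14) q0 h=16  …□□□□□□[■]□□□□□□…
15) q0 h=15  …□□□□□□[□]□□□□□□…
16) q1 h=16  …□□□□□■[□]□□□□□□…
17) q0 h=15  …□□□□□□[■]□□□□□□…
18) q0 h=14  …□□□□□□[□]□□□□□□…
19) q1 h=15  …□□□□□■[□]□□□□□□…
20) q0 h=14  …□□□□□□[■]□□□□□□…
21) q0 h=13  …□□□□□□[□]□□□□□□…
22) q1 h=14  …□□□□□■[□]□□□□□□…
23) q0 h=13  …□□□□□□[■]□□□□□□…
24) q0 h=12  …□□□□□□[□]□□□□□□…
25) q1 h=13  …□□□□□■[□]□□□□□□…
26) q0 h=12  …□□□□□□[■]□□□□□□…
27) q0 h=11  …□□□□□□[□]□□□□□□…

0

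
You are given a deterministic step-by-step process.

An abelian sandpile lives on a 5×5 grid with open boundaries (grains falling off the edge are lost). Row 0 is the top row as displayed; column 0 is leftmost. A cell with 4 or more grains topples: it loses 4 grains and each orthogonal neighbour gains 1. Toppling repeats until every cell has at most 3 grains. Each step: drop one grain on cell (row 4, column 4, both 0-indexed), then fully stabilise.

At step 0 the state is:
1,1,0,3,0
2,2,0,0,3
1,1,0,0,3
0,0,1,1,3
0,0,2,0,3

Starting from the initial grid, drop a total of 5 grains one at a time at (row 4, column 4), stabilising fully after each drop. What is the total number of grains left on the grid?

step 0: 1,1,0,3,0
2,2,0,0,3
1,1,0,0,3
0,0,1,1,3
0,0,2,0,3
step 1: 1,1,0,3,1
2,2,0,1,0
1,1,0,1,1
0,0,1,2,1
0,0,2,1,1
step 2: 1,1,0,3,1
2,2,0,1,0
1,1,0,1,1
0,0,1,2,1
0,0,2,1,2
step 3: 1,1,0,3,1
2,2,0,1,0
1,1,0,1,1
0,0,1,2,1
0,0,2,1,3
step 4: 1,1,0,3,1
2,2,0,1,0
1,1,0,1,1
0,0,1,2,2
0,0,2,2,0
step 5: 1,1,0,3,1
2,2,0,1,0
1,1,0,1,1
0,0,1,2,2
0,0,2,2,1

25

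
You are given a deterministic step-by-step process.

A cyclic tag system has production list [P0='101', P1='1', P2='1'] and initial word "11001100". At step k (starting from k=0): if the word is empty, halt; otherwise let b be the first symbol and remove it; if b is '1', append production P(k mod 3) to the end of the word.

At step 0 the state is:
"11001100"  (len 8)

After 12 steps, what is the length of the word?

5

0) "11001100"  (len 8)
1) "1001100101"  (len 10)
2) "0011001011"  (len 10)
3) "011001011"  (len 9)
4) "11001011"  (len 8)
5) "10010111"  (len 8)
6) "00101111"  (len 8)
7) "0101111"  (len 7)
8) "101111"  (len 6)
9) "011111"  (len 6)
10) "11111"  (len 5)
11) "11111"  (len 5)
12) "11111"  (len 5)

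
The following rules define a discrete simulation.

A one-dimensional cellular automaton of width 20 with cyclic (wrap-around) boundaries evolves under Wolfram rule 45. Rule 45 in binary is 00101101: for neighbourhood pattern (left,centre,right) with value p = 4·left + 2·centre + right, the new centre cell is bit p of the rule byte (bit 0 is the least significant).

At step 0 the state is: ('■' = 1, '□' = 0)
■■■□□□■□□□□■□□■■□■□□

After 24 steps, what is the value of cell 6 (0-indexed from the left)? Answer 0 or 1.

0

gen 0: ■■■□□□■□□□□■□□■■□■□□
gen 1: ■□□□■□■□■■□■□□■□■■□□
gen 2: ■□■□■■■■■□■■□□■■■□□□
gen 3: ■■■■■□□□□■■□□□■□□□■□
gen 4: ■□□□□□■■□■□□■□■□■□■■
gen 5: □□■■■□■□■■□□■■■■■■■□
gen 6: ■□■□□■■■■□□□■□□□□□□□
gen 7: ■■■□□■□□□□■□■□■■■■■□
gen 8: ■□□□□■□■■□■■■■■□□□□■
gen 9: □□■■□■■■□■■□□□□□■■□■
gen 10: □□■□■■□□■■□□■■■□■□■■
gen 11: □□■■■□□□■□□□■□□■■■■□
gen 12: ■□■□□□■□■□■□■□□■□□□□
gen 13: ■■■□■□■■■■■■■□□■□■■□
gen 14: ■□□■■■■□□□□□□□□■■■□■
gen 15: □□□■□□□□■■■■■■□■□□■■
gen 16: □■□■□■■□■□□□□□■■□□■□
gen 17: □■■■■■□■■□■■■□■□□□■□
gen 18: □■□□□□■■□■■□□■■□■□■□
gen 19: □■□■■□■□■■□□□■□■■■■□
gen 20: □■■■□■■■■□□■□■■■□□□□
gen 21: □■□□■■□□□□□■■■□□□■■■
gen 22: ■■□□■□□■■■□■□□□■□■□□
gen 23: ■□□□■□□■□□■■□■□■■■□□
gen 24: ■□■□■□□■□□■□■■■■□□□□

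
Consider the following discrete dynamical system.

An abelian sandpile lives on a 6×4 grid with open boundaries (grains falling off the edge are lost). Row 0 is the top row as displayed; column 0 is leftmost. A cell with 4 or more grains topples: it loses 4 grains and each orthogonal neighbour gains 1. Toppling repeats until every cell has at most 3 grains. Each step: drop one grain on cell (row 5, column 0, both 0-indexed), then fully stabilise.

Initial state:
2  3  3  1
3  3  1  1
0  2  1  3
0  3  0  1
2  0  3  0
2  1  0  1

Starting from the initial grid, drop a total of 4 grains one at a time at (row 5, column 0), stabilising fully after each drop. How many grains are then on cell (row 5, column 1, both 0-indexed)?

gen 0: 2  3  3  1
3  3  1  1
0  2  1  3
0  3  0  1
2  0  3  0
2  1  0  1
gen 1: 2  3  3  1
3  3  1  1
0  2  1  3
0  3  0  1
2  0  3  0
3  1  0  1
gen 2: 2  3  3  1
3  3  1  1
0  2  1  3
0  3  0  1
3  0  3  0
0  2  0  1
gen 3: 2  3  3  1
3  3  1  1
0  2  1  3
0  3  0  1
3  0  3  0
1  2  0  1
gen 4: 2  3  3  1
3  3  1  1
0  2  1  3
0  3  0  1
3  0  3  0
2  2  0  1

2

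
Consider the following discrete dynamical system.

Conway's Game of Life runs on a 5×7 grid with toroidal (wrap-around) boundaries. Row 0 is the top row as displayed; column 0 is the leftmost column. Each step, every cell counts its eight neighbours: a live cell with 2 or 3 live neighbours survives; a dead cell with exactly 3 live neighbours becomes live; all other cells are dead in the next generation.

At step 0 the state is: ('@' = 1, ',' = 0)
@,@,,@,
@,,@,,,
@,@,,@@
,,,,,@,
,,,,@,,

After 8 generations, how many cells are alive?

12

t=0: @,@,,@,
@,,@,,,
@,@,,@@
,,,,,@,
,,,,@,,
t=1: ,@,@@,@
@,@@@@,
@@,,@@,
,,,,@@,
,,,,@@@
t=2: ,@,,,,,
,,,,,,,
@@@,,,,
@,,@,,,
@,,,,,@
t=3: @,,,,,,
@,@,,,,
@@@,,,,
,,@,,,,
@@,,,,@
t=4: ,,,,,,,
@,@,,,@
@,@@,,,
,,@,,,@
@@,,,,@
t=5: ,,,,,,,
@,@@,,@
@,@@,,,
,,@@,,@
@@,,,,@
t=6: ,,@,,,,
@,@@,,@
@,,,@,,
,,,@,,@
@@@,,,@
t=7: ,,,,,,,
@,@@,,@
@@@,@@,
,,@@,@@
@@@@,,@
t=8: ,,,,,,,
@,@@@@@
,,,,,,,
,,,,,,,
@@,@@@@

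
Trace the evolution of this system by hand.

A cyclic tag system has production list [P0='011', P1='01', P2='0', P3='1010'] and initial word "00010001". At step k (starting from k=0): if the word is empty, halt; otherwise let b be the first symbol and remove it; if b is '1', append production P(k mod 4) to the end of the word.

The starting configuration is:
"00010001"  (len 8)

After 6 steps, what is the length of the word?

6

t=0: "00010001"  (len 8)
t=1: "0010001"  (len 7)
t=2: "010001"  (len 6)
t=3: "10001"  (len 5)
t=4: "00011010"  (len 8)
t=5: "0011010"  (len 7)
t=6: "011010"  (len 6)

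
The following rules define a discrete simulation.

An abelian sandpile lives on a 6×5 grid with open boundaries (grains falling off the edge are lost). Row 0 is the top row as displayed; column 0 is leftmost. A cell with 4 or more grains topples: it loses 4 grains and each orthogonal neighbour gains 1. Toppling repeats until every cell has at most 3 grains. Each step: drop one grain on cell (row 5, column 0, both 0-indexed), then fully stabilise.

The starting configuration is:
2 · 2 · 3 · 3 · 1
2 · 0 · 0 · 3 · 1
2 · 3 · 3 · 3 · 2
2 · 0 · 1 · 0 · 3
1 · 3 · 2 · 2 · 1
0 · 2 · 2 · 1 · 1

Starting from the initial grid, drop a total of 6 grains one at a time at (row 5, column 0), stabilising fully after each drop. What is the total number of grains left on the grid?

[0] 2 · 2 · 3 · 3 · 1
2 · 0 · 0 · 3 · 1
2 · 3 · 3 · 3 · 2
2 · 0 · 1 · 0 · 3
1 · 3 · 2 · 2 · 1
0 · 2 · 2 · 1 · 1
[1] 2 · 2 · 3 · 3 · 1
2 · 0 · 0 · 3 · 1
2 · 3 · 3 · 3 · 2
2 · 0 · 1 · 0 · 3
1 · 3 · 2 · 2 · 1
1 · 2 · 2 · 1 · 1
[2] 2 · 2 · 3 · 3 · 1
2 · 0 · 0 · 3 · 1
2 · 3 · 3 · 3 · 2
2 · 0 · 1 · 0 · 3
1 · 3 · 2 · 2 · 1
2 · 2 · 2 · 1 · 1
[3] 2 · 2 · 3 · 3 · 1
2 · 0 · 0 · 3 · 1
2 · 3 · 3 · 3 · 2
2 · 0 · 1 · 0 · 3
1 · 3 · 2 · 2 · 1
3 · 2 · 2 · 1 · 1
[4] 2 · 2 · 3 · 3 · 1
2 · 0 · 0 · 3 · 1
2 · 3 · 3 · 3 · 2
2 · 0 · 1 · 0 · 3
2 · 3 · 2 · 2 · 1
0 · 3 · 2 · 1 · 1
[5] 2 · 2 · 3 · 3 · 1
2 · 0 · 0 · 3 · 1
2 · 3 · 3 · 3 · 2
2 · 0 · 1 · 0 · 3
2 · 3 · 2 · 2 · 1
1 · 3 · 2 · 1 · 1
[6] 2 · 2 · 3 · 3 · 1
2 · 0 · 0 · 3 · 1
2 · 3 · 3 · 3 · 2
2 · 0 · 1 · 0 · 3
2 · 3 · 2 · 2 · 1
2 · 3 · 2 · 1 · 1

55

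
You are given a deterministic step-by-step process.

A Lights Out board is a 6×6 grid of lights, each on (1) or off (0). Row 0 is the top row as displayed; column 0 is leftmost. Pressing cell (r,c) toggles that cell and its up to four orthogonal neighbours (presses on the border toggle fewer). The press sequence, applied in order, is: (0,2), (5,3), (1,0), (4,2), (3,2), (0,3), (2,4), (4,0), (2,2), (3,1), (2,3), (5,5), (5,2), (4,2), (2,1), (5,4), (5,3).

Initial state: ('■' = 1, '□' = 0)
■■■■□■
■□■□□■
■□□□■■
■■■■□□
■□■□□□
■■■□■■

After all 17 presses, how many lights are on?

19

[0] ■■■■□■
■□■□□■
■□□□■■
■■■■□□
■□■□□□
■■■□■■
[1] ■□□□□■
■□□□□■
■□□□■■
■■■■□□
■□■□□□
■■■□■■
[2] ■□□□□■
■□□□□■
■□□□■■
■■■■□□
■□■■□□
■■□■□■
[3] □□□□□■
□■□□□■
□□□□■■
■■■■□□
■□■■□□
■■□■□■
[4] □□□□□■
□■□□□■
□□□□■■
■■□■□□
■■□□□□
■■■■□■
[5] □□□□□■
□■□□□■
□□■□■■
■□■□□□
■■■□□□
■■■■□■
[6] □□■■■■
□■□■□■
□□■□■■
■□■□□□
■■■□□□
■■■■□■
[7] □□■■■■
□■□■■■
□□■■□□
■□■□■□
■■■□□□
■■■■□■
[8] □□■■■■
□■□■■■
□□■■□□
□□■□■□
□□■□□□
□■■■□■
[9] □□■■■■
□■■■■■
□■□□□□
□□□□■□
□□■□□□
□■■■□■
[10] □□■■■■
□■■■■■
□□□□□□
■■■□■□
□■■□□□
□■■■□■
[11] □□■■■■
□■■□■■
□□■■■□
■■■■■□
□■■□□□
□■■■□■
[12] □□■■■■
□■■□■■
□□■■■□
■■■■■□
□■■□□■
□■■■■□
[13] □□■■■■
□■■□■■
□□■■■□
■■■■■□
□■□□□■
□□□□■□
[14] □□■■■■
□■■□■■
□□■■■□
■■□■■□
□□■■□■
□□■□■□
[15] □□■■■■
□□■□■■
■■□■■□
■□□■■□
□□■■□■
□□■□■□
[16] □□■■■■
□□■□■■
■■□■■□
■□□■■□
□□■■■■
□□■■□■
[17] □□■■■■
□□■□■■
■■□■■□
■□□■■□
□□■□■■
□□□□■■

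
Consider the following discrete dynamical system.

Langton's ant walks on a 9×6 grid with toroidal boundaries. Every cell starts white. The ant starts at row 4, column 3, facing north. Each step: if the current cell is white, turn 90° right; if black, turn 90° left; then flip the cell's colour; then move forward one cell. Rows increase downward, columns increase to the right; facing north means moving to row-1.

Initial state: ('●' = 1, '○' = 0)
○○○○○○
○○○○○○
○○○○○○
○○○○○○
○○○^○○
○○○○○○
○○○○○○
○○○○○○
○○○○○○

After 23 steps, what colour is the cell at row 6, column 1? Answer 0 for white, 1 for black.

1

0) ○○○○○○
○○○○○○
○○○○○○
○○○○○○
○○○^○○
○○○○○○
○○○○○○
○○○○○○
○○○○○○
1) ○○○○○○
○○○○○○
○○○○○○
○○○○○○
○○○●>○
○○○○○○
○○○○○○
○○○○○○
○○○○○○
2) ○○○○○○
○○○○○○
○○○○○○
○○○○○○
○○○●●○
○○○○v○
○○○○○○
○○○○○○
○○○○○○
3) ○○○○○○
○○○○○○
○○○○○○
○○○○○○
○○○●●○
○○○<●○
○○○○○○
○○○○○○
○○○○○○
4) ○○○○○○
○○○○○○
○○○○○○
○○○○○○
○○○^●○
○○○●●○
○○○○○○
○○○○○○
○○○○○○
5) ○○○○○○
○○○○○○
○○○○○○
○○○○○○
○○<○●○
○○○●●○
○○○○○○
○○○○○○
○○○○○○
6) ○○○○○○
○○○○○○
○○○○○○
○○^○○○
○○●○●○
○○○●●○
○○○○○○
○○○○○○
○○○○○○
7) ○○○○○○
○○○○○○
○○○○○○
○○●>○○
○○●○●○
○○○●●○
○○○○○○
○○○○○○
○○○○○○
8) ○○○○○○
○○○○○○
○○○○○○
○○●●○○
○○●v●○
○○○●●○
○○○○○○
○○○○○○
○○○○○○
9) ○○○○○○
○○○○○○
○○○○○○
○○●●○○
○○<●●○
○○○●●○
○○○○○○
○○○○○○
○○○○○○
10) ○○○○○○
○○○○○○
○○○○○○
○○●●○○
○○○●●○
○○v●●○
○○○○○○
○○○○○○
○○○○○○
11) ○○○○○○
○○○○○○
○○○○○○
○○●●○○
○○○●●○
○<●●●○
○○○○○○
○○○○○○
○○○○○○
12) ○○○○○○
○○○○○○
○○○○○○
○○●●○○
○^○●●○
○●●●●○
○○○○○○
○○○○○○
○○○○○○
13) ○○○○○○
○○○○○○
○○○○○○
○○●●○○
○●>●●○
○●●●●○
○○○○○○
○○○○○○
○○○○○○
14) ○○○○○○
○○○○○○
○○○○○○
○○●●○○
○●●●●○
○●v●●○
○○○○○○
○○○○○○
○○○○○○
15) ○○○○○○
○○○○○○
○○○○○○
○○●●○○
○●●●●○
○●○>●○
○○○○○○
○○○○○○
○○○○○○
16) ○○○○○○
○○○○○○
○○○○○○
○○●●○○
○●●^●○
○●○○●○
○○○○○○
○○○○○○
○○○○○○
17) ○○○○○○
○○○○○○
○○○○○○
○○●●○○
○●<○●○
○●○○●○
○○○○○○
○○○○○○
○○○○○○
18) ○○○○○○
○○○○○○
○○○○○○
○○●●○○
○●○○●○
○●v○●○
○○○○○○
○○○○○○
○○○○○○
19) ○○○○○○
○○○○○○
○○○○○○
○○●●○○
○●○○●○
○<●○●○
○○○○○○
○○○○○○
○○○○○○
20) ○○○○○○
○○○○○○
○○○○○○
○○●●○○
○●○○●○
○○●○●○
○v○○○○
○○○○○○
○○○○○○
21) ○○○○○○
○○○○○○
○○○○○○
○○●●○○
○●○○●○
○○●○●○
<●○○○○
○○○○○○
○○○○○○
22) ○○○○○○
○○○○○○
○○○○○○
○○●●○○
○●○○●○
^○●○●○
●●○○○○
○○○○○○
○○○○○○
23) ○○○○○○
○○○○○○
○○○○○○
○○●●○○
○●○○●○
●>●○●○
●●○○○○
○○○○○○
○○○○○○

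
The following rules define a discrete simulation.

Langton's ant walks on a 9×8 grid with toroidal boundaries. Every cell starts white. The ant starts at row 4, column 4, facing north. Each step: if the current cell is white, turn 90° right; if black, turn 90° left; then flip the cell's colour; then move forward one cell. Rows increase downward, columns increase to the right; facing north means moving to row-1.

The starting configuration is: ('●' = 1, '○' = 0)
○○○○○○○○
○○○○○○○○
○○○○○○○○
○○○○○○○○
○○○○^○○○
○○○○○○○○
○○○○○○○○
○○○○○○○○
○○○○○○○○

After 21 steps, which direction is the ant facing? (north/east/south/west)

gen 0: ○○○○○○○○
○○○○○○○○
○○○○○○○○
○○○○○○○○
○○○○^○○○
○○○○○○○○
○○○○○○○○
○○○○○○○○
○○○○○○○○
gen 1: ○○○○○○○○
○○○○○○○○
○○○○○○○○
○○○○○○○○
○○○○●>○○
○○○○○○○○
○○○○○○○○
○○○○○○○○
○○○○○○○○
gen 2: ○○○○○○○○
○○○○○○○○
○○○○○○○○
○○○○○○○○
○○○○●●○○
○○○○○v○○
○○○○○○○○
○○○○○○○○
○○○○○○○○
gen 3: ○○○○○○○○
○○○○○○○○
○○○○○○○○
○○○○○○○○
○○○○●●○○
○○○○<●○○
○○○○○○○○
○○○○○○○○
○○○○○○○○
gen 4: ○○○○○○○○
○○○○○○○○
○○○○○○○○
○○○○○○○○
○○○○^●○○
○○○○●●○○
○○○○○○○○
○○○○○○○○
○○○○○○○○
gen 5: ○○○○○○○○
○○○○○○○○
○○○○○○○○
○○○○○○○○
○○○<○●○○
○○○○●●○○
○○○○○○○○
○○○○○○○○
○○○○○○○○
gen 6: ○○○○○○○○
○○○○○○○○
○○○○○○○○
○○○^○○○○
○○○●○●○○
○○○○●●○○
○○○○○○○○
○○○○○○○○
○○○○○○○○
gen 7: ○○○○○○○○
○○○○○○○○
○○○○○○○○
○○○●>○○○
○○○●○●○○
○○○○●●○○
○○○○○○○○
○○○○○○○○
○○○○○○○○
gen 8: ○○○○○○○○
○○○○○○○○
○○○○○○○○
○○○●●○○○
○○○●v●○○
○○○○●●○○
○○○○○○○○
○○○○○○○○
○○○○○○○○
gen 9: ○○○○○○○○
○○○○○○○○
○○○○○○○○
○○○●●○○○
○○○<●●○○
○○○○●●○○
○○○○○○○○
○○○○○○○○
○○○○○○○○
gen 10: ○○○○○○○○
○○○○○○○○
○○○○○○○○
○○○●●○○○
○○○○●●○○
○○○v●●○○
○○○○○○○○
○○○○○○○○
○○○○○○○○
gen 11: ○○○○○○○○
○○○○○○○○
○○○○○○○○
○○○●●○○○
○○○○●●○○
○○<●●●○○
○○○○○○○○
○○○○○○○○
○○○○○○○○
gen 12: ○○○○○○○○
○○○○○○○○
○○○○○○○○
○○○●●○○○
○○^○●●○○
○○●●●●○○
○○○○○○○○
○○○○○○○○
○○○○○○○○
gen 13: ○○○○○○○○
○○○○○○○○
○○○○○○○○
○○○●●○○○
○○●>●●○○
○○●●●●○○
○○○○○○○○
○○○○○○○○
○○○○○○○○
gen 14: ○○○○○○○○
○○○○○○○○
○○○○○○○○
○○○●●○○○
○○●●●●○○
○○●v●●○○
○○○○○○○○
○○○○○○○○
○○○○○○○○
gen 15: ○○○○○○○○
○○○○○○○○
○○○○○○○○
○○○●●○○○
○○●●●●○○
○○●○>●○○
○○○○○○○○
○○○○○○○○
○○○○○○○○
gen 16: ○○○○○○○○
○○○○○○○○
○○○○○○○○
○○○●●○○○
○○●●^●○○
○○●○○●○○
○○○○○○○○
○○○○○○○○
○○○○○○○○
gen 17: ○○○○○○○○
○○○○○○○○
○○○○○○○○
○○○●●○○○
○○●<○●○○
○○●○○●○○
○○○○○○○○
○○○○○○○○
○○○○○○○○
gen 18: ○○○○○○○○
○○○○○○○○
○○○○○○○○
○○○●●○○○
○○●○○●○○
○○●v○●○○
○○○○○○○○
○○○○○○○○
○○○○○○○○
gen 19: ○○○○○○○○
○○○○○○○○
○○○○○○○○
○○○●●○○○
○○●○○●○○
○○<●○●○○
○○○○○○○○
○○○○○○○○
○○○○○○○○
gen 20: ○○○○○○○○
○○○○○○○○
○○○○○○○○
○○○●●○○○
○○●○○●○○
○○○●○●○○
○○v○○○○○
○○○○○○○○
○○○○○○○○
gen 21: ○○○○○○○○
○○○○○○○○
○○○○○○○○
○○○●●○○○
○○●○○●○○
○○○●○●○○
○<●○○○○○
○○○○○○○○
○○○○○○○○

west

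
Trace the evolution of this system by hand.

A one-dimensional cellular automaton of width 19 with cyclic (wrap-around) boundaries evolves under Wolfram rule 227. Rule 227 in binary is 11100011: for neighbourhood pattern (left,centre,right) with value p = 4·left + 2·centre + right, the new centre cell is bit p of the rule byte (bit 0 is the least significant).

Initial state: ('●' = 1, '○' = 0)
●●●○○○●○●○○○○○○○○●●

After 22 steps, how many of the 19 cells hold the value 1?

0) ●●●○○○●○●○○○○○○○○●●
1) ●●●○●●○●○○●●●●●●●○●
2) ●●●●○●●○○●○●●●●●●●○
3) ○●●●●○●○●○●○●●●●●●●
4) ●○●●●●○●○●○●○●●●●●●
5) ●●○●●●●○●○●○●○●●●●●
6) ●●●○●●●●○●○●○●○●●●●
7) ●●●●○●●●●○●○●○●○●●●
8) ●●●●●○●●●●○●○●○●○●●
9) ●●●●●●○●●●●○●○●○●○●
10) ●●●●●●●○●●●●○●○●○●○
11) ○●●●●●●●○●●●●○●○●○●
12) ●○●●●●●●●○●●●●○●○●○
13) ○●○●●●●●●●○●●●●○●○●
14) ●○●○●●●●●●●○●●●●○●○
15) ○●○●○●●●●●●●○●●●●○●
16) ●○●○●○●●●●●●●○●●●●○
17) ○●○●○●○●●●●●●●○●●●●
18) ●○●○●○●○●●●●●●●○●●●
19) ●●○●○●○●○●●●●●●●○●●
20) ●●●○●○●○●○●●●●●●●○●
21) ●●●●○●○●○●○●●●●●●●○
22) ○●●●●○●○●○●○●●●●●●●

14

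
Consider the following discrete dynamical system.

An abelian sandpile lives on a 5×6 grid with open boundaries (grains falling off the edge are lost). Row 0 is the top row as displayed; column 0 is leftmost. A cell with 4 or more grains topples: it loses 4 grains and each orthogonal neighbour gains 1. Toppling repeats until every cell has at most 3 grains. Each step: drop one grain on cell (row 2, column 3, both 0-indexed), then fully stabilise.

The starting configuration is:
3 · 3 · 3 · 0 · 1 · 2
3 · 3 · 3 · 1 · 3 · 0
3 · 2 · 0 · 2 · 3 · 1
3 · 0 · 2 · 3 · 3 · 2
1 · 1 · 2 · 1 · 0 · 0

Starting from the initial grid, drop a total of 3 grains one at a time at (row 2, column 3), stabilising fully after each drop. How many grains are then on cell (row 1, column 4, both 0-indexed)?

step 0: 3 · 3 · 3 · 0 · 1 · 2
3 · 3 · 3 · 1 · 3 · 0
3 · 2 · 0 · 2 · 3 · 1
3 · 0 · 2 · 3 · 3 · 2
1 · 1 · 2 · 1 · 0 · 0
step 1: 3 · 3 · 3 · 0 · 1 · 2
3 · 3 · 3 · 1 · 3 · 0
3 · 2 · 0 · 3 · 3 · 1
3 · 0 · 2 · 3 · 3 · 2
1 · 1 · 2 · 1 · 0 · 0
step 2: 3 · 3 · 3 · 0 · 2 · 2
3 · 3 · 3 · 3 · 0 · 1
3 · 2 · 1 · 2 · 2 · 2
3 · 0 · 3 · 1 · 1 · 3
1 · 1 · 2 · 2 · 1 · 0
step 3: 3 · 3 · 3 · 0 · 2 · 2
3 · 3 · 3 · 3 · 0 · 1
3 · 2 · 1 · 3 · 2 · 2
3 · 0 · 3 · 1 · 1 · 3
1 · 1 · 2 · 2 · 1 · 0

0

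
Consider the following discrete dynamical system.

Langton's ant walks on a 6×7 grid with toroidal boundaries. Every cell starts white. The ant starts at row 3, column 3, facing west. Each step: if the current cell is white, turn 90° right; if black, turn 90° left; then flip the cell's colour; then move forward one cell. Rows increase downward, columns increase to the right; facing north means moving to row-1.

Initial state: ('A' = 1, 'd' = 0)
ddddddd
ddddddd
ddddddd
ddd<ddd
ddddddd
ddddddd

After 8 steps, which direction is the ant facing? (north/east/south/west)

[0] ddddddd
ddddddd
ddddddd
ddd<ddd
ddddddd
ddddddd
[1] ddddddd
ddddddd
ddd^ddd
dddAddd
ddddddd
ddddddd
[2] ddddddd
ddddddd
dddA>dd
dddAddd
ddddddd
ddddddd
[3] ddddddd
ddddddd
dddAAdd
dddAvdd
ddddddd
ddddddd
[4] ddddddd
ddddddd
dddAAdd
ddd<Add
ddddddd
ddddddd
[5] ddddddd
ddddddd
dddAAdd
ddddAdd
dddvddd
ddddddd
[6] ddddddd
ddddddd
dddAAdd
ddddAdd
dd<Addd
ddddddd
[7] ddddddd
ddddddd
dddAAdd
dd^dAdd
ddAAddd
ddddddd
[8] ddddddd
ddddddd
dddAAdd
ddA>Add
ddAAddd
ddddddd

east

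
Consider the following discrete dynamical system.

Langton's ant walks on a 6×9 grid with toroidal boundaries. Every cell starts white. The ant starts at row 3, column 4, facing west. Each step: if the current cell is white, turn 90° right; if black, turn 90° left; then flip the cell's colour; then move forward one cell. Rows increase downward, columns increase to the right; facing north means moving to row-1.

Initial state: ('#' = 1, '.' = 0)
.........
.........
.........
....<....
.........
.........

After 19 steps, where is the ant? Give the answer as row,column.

step 0: .........
.........
.........
....<....
.........
.........
step 1: .........
.........
....^....
....#....
.........
.........
step 2: .........
.........
....#>...
....#....
.........
.........
step 3: .........
.........
....##...
....#v...
.........
.........
step 4: .........
.........
....##...
....<#...
.........
.........
step 5: .........
.........
....##...
.....#...
....v....
.........
step 6: .........
.........
....##...
.....#...
...<#....
.........
step 7: .........
.........
....##...
...^.#...
...##....
.........
step 8: .........
.........
....##...
...#>#...
...##....
.........
step 9: .........
.........
....##...
...###...
...#v....
.........
step 10: .........
.........
....##...
...###...
...#.>...
.........
step 11: .........
.........
....##...
...###...
...#.#...
.....v...
step 12: .........
.........
....##...
...###...
...#.#...
....<#...
step 13: .........
.........
....##...
...###...
...#^#...
....##...
step 14: .........
.........
....##...
...###...
...##>...
....##...
step 15: .........
.........
....##...
...##^...
...##....
....##...
step 16: .........
.........
....##...
...#<....
...##....
....##...
step 17: .........
.........
....##...
...#.....
...#v....
....##...
step 18: .........
.........
....##...
...#.....
...#.>...
....##...
step 19: .........
.........
....##...
...#.....
...#.#...
....#v...

5,5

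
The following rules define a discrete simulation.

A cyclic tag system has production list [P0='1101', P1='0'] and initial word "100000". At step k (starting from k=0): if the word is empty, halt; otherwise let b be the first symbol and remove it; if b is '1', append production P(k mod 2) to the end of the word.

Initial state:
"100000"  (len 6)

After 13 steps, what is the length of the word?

8

t=0: "100000"  (len 6)
t=1: "000001101"  (len 9)
t=2: "00001101"  (len 8)
t=3: "0001101"  (len 7)
t=4: "001101"  (len 6)
t=5: "01101"  (len 5)
t=6: "1101"  (len 4)
t=7: "1011101"  (len 7)
t=8: "0111010"  (len 7)
t=9: "111010"  (len 6)
t=10: "110100"  (len 6)
t=11: "101001101"  (len 9)
t=12: "010011010"  (len 9)
t=13: "10011010"  (len 8)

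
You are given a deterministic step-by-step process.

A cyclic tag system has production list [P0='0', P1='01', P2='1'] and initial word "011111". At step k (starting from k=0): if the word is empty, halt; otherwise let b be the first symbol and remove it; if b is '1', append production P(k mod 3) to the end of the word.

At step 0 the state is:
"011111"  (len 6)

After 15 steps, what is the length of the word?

[0] "011111"  (len 6)
[1] "11111"  (len 5)
[2] "111101"  (len 6)
[3] "111011"  (len 6)
[4] "110110"  (len 6)
[5] "1011001"  (len 7)
[6] "0110011"  (len 7)
[7] "110011"  (len 6)
[8] "1001101"  (len 7)
[9] "0011011"  (len 7)
[10] "011011"  (len 6)
[11] "11011"  (len 5)
[12] "10111"  (len 5)
[13] "01110"  (len 5)
[14] "1110"  (len 4)
[15] "1101"  (len 4)

4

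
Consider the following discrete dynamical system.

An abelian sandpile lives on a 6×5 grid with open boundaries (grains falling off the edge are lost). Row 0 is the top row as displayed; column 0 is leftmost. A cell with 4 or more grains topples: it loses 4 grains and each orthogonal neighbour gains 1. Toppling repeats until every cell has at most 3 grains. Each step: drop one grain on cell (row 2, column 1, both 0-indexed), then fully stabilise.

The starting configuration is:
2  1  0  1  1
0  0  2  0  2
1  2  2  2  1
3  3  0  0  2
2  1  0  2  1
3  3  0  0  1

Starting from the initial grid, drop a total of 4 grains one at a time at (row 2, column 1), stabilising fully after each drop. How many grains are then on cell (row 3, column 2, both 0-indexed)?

1

0) 2  1  0  1  1
0  0  2  0  2
1  2  2  2  1
3  3  0  0  2
2  1  0  2  1
3  3  0  0  1
1) 2  1  0  1  1
0  0  2  0  2
1  3  2  2  1
3  3  0  0  2
2  1  0  2  1
3  3  0  0  1
2) 2  1  0  1  1
0  1  2  0  2
3  1  3  2  1
0  1  1  0  2
3  2  0  2  1
3  3  0  0  1
3) 2  1  0  1  1
0  1  2  0  2
3  2  3  2  1
0  1  1  0  2
3  2  0  2  1
3  3  0  0  1
4) 2  1  0  1  1
0  1  2  0  2
3  3  3  2  1
0  1  1  0  2
3  2  0  2  1
3  3  0  0  1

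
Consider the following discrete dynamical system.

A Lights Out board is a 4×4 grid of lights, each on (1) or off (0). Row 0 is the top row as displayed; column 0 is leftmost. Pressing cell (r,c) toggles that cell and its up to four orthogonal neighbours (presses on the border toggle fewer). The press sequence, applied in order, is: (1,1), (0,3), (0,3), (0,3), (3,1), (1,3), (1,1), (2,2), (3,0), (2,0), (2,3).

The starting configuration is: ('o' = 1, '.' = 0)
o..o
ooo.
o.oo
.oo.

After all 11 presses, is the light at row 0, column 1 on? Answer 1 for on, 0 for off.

t=0: o..o
ooo.
o.oo
.oo.
t=1: oo.o
....
oooo
.oo.
t=2: ooo.
...o
oooo
.oo.
t=3: oo.o
....
oooo
.oo.
t=4: ooo.
...o
oooo
.oo.
t=5: ooo.
...o
o.oo
o...
t=6: oooo
..o.
o.o.
o...
t=7: o.oo
oo..
ooo.
o...
t=8: o.oo
ooo.
o..o
o.o.
t=9: o.oo
ooo.
...o
.oo.
t=10: o.oo
.oo.
oo.o
ooo.
t=11: o.oo
.ooo
ooo.
oooo

0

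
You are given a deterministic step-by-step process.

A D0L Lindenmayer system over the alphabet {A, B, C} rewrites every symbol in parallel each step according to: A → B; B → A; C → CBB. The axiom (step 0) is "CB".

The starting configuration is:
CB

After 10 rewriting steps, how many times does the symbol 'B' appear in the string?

step 0: CB
step 1: CBBA
step 2: CBBAAB
step 3: CBBAABBA
step 4: CBBAABBAAB
step 5: CBBAABBAABBA
step 6: CBBAABBAABBAAB
step 7: CBBAABBAABBAABBA
step 8: CBBAABBAABBAABBAAB
step 9: CBBAABBAABBAABBAABBA
step 10: CBBAABBAABBAABBAABBAAB

11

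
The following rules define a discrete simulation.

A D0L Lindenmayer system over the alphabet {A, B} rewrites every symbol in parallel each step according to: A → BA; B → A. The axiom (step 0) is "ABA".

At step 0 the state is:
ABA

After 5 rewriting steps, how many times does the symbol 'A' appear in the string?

gen 0: ABA
gen 1: BAABA
gen 2: ABABAABA
gen 3: BAABAABABAABA
gen 4: ABABAABABAABAABABAABA
gen 5: BAABAABABAABAABABAABABAABAABABAABA

21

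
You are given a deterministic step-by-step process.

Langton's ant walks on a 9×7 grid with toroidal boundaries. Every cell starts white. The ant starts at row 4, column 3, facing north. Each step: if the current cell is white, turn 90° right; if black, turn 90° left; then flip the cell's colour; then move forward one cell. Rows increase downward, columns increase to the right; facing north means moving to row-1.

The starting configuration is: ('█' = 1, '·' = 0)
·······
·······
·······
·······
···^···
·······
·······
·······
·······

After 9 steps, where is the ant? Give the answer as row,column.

gen 0: ·······
·······
·······
·······
···^···
·······
·······
·······
·······
gen 1: ·······
·······
·······
·······
···█>··
·······
·······
·······
·······
gen 2: ·······
·······
·······
·······
···██··
····v··
·······
·······
·······
gen 3: ·······
·······
·······
·······
···██··
···<█··
·······
·······
·······
gen 4: ·······
·······
·······
·······
···^█··
···██··
·······
·······
·······
gen 5: ·······
·······
·······
·······
··<·█··
···██··
·······
·······
·······
gen 6: ·······
·······
·······
··^····
··█·█··
···██··
·······
·······
·······
gen 7: ·······
·······
·······
··█>···
··█·█··
···██··
·······
·······
·······
gen 8: ·······
·······
·······
··██···
··█v█··
···██··
·······
·······
·······
gen 9: ·······
·······
·······
··██···
··<██··
···██··
·······
·······
·······

4,2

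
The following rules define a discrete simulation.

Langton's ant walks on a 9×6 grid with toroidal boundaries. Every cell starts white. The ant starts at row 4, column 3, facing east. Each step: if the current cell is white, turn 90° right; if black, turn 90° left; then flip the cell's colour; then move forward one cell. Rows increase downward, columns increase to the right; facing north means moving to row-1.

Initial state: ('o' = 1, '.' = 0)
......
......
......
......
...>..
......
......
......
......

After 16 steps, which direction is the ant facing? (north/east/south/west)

t=0: ......
......
......
......
...>..
......
......
......
......
t=1: ......
......
......
......
...o..
...v..
......
......
......
t=2: ......
......
......
......
...o..
..<o..
......
......
......
t=3: ......
......
......
......
..^o..
..oo..
......
......
......
t=4: ......
......
......
......
..o>..
..oo..
......
......
......
t=5: ......
......
......
...^..
..o...
..oo..
......
......
......
t=6: ......
......
......
...o>.
..o...
..oo..
......
......
......
t=7: ......
......
......
...oo.
..o.v.
..oo..
......
......
......
t=8: ......
......
......
...oo.
..o<o.
..oo..
......
......
......
t=9: ......
......
......
...^o.
..ooo.
..oo..
......
......
......
t=10: ......
......
......
..<.o.
..ooo.
..oo..
......
......
......
t=11: ......
......
..^...
..o.o.
..ooo.
..oo..
......
......
......
t=12: ......
......
..o>..
..o.o.
..ooo.
..oo..
......
......
......
t=13: ......
......
..oo..
..ovo.
..ooo.
..oo..
......
......
......
t=14: ......
......
..oo..
..<oo.
..ooo.
..oo..
......
......
......
t=15: ......
......
..oo..
...oo.
..voo.
..oo..
......
......
......
t=16: ......
......
..oo..
...oo.
...>o.
..oo..
......
......
......

east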